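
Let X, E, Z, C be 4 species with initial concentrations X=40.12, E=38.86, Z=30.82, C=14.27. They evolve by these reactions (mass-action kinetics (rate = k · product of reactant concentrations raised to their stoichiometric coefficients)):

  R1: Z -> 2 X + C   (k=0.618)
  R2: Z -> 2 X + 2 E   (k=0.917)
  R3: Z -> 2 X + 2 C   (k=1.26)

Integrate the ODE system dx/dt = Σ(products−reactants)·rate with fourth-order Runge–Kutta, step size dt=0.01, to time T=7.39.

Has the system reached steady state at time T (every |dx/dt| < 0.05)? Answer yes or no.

RK4 with dt=0.01: 739 steps to T=7.39. Trajectory (selected grid times):
t=0.00: X=40.12 E=38.86 Z=30.82 C=14.27
t=0.82: X=95.53 E=57.04 Z=3.12 C=45.37
t=1.64: X=101.13 E=58.88 Z=0.31 C=48.52
t=2.46: X=101.70 E=59.06 Z=0.03 C=48.84
t=3.28: X=101.75 E=59.08 Z=0.00 C=48.87
t=4.11: X=101.76 E=59.08 Z=0.00 C=48.87
t=4.93: X=101.76 E=59.08 Z=0.00 C=48.87
t=5.75: X=101.76 E=59.08 Z=0.00 C=48.87
t=6.57: X=101.76 E=59.08 Z=0.00 C=48.87
t=7.39: X=101.76 E=59.08 Z=0.00 C=48.87
Rates at T: R1=0.0000, R2=0.0000, R3=0.0000
dx/dt at T (Σ net stoichiometry × rate): X=+0.0000, E=+0.0000, Z=-0.0000, C=+0.0000
Largest |dx/dt| is |+0.0000| (X) < 0.05 → steady.

Steady state at T: yes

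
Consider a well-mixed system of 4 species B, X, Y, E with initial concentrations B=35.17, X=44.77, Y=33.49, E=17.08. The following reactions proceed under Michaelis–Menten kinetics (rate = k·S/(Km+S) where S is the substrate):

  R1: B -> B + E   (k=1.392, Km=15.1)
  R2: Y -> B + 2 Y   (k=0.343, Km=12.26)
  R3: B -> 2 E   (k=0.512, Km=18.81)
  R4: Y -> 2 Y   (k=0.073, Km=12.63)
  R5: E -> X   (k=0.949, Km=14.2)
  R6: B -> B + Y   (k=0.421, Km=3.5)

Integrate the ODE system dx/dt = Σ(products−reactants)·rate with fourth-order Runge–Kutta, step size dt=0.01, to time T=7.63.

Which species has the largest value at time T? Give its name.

Dominant species at T: X

RK4 with dt=0.01: 763 steps to T=7.63. Trajectory (selected grid times):
t=0.00: B=35.17 X=44.77 Y=33.49 E=17.08
t=0.85: B=35.10 X=45.22 Y=34.07 E=18.03
t=1.70: B=35.03 X=45.67 Y=34.66 E=18.97
t=2.54: B=34.97 X=46.13 Y=35.24 E=19.88
t=3.39: B=34.90 X=46.61 Y=35.83 E=20.80
t=4.24: B=34.83 X=47.09 Y=36.42 E=21.71
t=5.09: B=34.77 X=47.58 Y=37.01 E=22.60
t=5.93: B=34.71 X=48.08 Y=37.59 E=23.48
t=6.78: B=34.65 X=48.58 Y=38.18 E=24.37
t=7.63: B=34.59 X=49.10 Y=38.78 E=25.24
At T=7.63: B=34.59 X=49.10 Y=38.78 E=25.24; the largest is X.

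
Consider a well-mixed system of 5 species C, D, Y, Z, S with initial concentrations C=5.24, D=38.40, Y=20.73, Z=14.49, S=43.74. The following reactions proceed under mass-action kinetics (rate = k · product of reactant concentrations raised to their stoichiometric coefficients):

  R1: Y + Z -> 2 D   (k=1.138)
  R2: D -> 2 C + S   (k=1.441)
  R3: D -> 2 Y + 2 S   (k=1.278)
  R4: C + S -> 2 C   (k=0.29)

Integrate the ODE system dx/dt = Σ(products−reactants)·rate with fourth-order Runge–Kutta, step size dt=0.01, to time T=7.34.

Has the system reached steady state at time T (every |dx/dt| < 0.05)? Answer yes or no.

RK4 with dt=0.01: 734 steps to T=7.34. Trajectory (selected grid times):
t=0.00: C=5.24 D=38.40 Y=20.73 Z=14.49 S=43.74
t=0.82: C=199.42 D=7.70 Y=62.35 Z=0.00 S=0.56
t=1.63: C=217.24 D=0.85 Y=68.78 Z=0.00 S=0.06
t=2.45: C=219.21 D=0.09 Y=69.49 Z=0.00 S=0.01
t=3.26: C=219.42 D=0.01 Y=69.57 Z=0.00 S=0.00
t=4.08: C=219.45 D=0.00 Y=69.58 Z=0.00 S=0.00
t=4.89: C=219.45 D=0.00 Y=69.58 Z=0.00 S=0.00
t=5.71: C=219.45 D=0.00 Y=69.58 Z=0.00 S=0.00
t=6.52: C=219.45 D=0.00 Y=69.58 Z=0.00 S=0.00
t=7.34: C=219.45 D=0.00 Y=69.58 Z=0.00 S=0.00
Rates at T: R1=0.0000, R2=0.0000, R3=0.0000, R4=0.0000
dx/dt at T (Σ net stoichiometry × rate): C=+0.0000, D=-0.0000, Y=+0.0000, Z=-0.0000, S=-0.0000
Largest |dx/dt| is |+0.0000| (C) < 0.05 → steady.

Steady state at T: yes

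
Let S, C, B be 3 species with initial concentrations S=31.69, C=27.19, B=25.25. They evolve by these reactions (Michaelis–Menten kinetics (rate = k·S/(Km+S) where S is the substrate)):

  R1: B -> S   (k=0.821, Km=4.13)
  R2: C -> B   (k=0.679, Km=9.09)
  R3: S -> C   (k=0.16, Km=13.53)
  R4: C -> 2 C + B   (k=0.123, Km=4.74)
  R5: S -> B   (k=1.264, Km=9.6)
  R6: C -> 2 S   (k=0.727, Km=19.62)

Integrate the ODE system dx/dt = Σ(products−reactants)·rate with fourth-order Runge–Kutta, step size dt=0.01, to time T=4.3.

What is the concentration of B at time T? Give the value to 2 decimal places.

B at T = 28.99

RK4 with dt=0.01: 430 steps to T=4.3. Trajectory (selected grid times):
t=0.00: S=31.69 C=27.19 B=25.25
t=0.48: S=31.91 C=26.85 B=25.67
t=0.96: S=32.13 C=26.51 B=26.09
t=1.43: S=32.35 C=26.18 B=26.50
t=1.91: S=32.57 C=25.84 B=26.92
t=2.39: S=32.78 C=25.51 B=27.34
t=2.87: S=32.99 C=25.17 B=27.75
t=3.34: S=33.20 C=24.85 B=28.16
t=3.82: S=33.40 C=24.52 B=28.58
t=4.30: S=33.61 C=24.20 B=28.99
Read off B at T=4.3: 28.99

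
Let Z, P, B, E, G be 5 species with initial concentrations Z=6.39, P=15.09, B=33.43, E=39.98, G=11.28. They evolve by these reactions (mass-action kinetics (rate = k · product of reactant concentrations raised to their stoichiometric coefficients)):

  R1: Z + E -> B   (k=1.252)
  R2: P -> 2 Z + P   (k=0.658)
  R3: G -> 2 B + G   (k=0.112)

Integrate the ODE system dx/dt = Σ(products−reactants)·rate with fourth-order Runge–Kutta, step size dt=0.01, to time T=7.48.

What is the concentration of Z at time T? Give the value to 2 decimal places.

Z at T = 114.95

RK4 with dt=0.01: 748 steps to T=7.48. Trajectory (selected grid times):
t=0.00: Z=6.39 P=15.09 B=33.43 E=39.98 G=11.28
t=0.83: Z=0.85 P=15.09 B=57.55 E=17.95 G=11.28
t=1.66: Z=2.96 P=15.09 B=74.02 E=3.59 G=11.28
t=2.49: Z=15.86 P=15.09 B=79.70 E=0.00 G=11.28
t=3.32: Z=32.34 P=15.09 B=81.80 E=0.00 G=11.28
t=4.16: Z=49.02 P=15.09 B=83.92 E=0.00 G=11.28
t=4.99: Z=65.50 P=15.09 B=86.02 E=0.00 G=11.28
t=5.82: Z=81.99 P=15.09 B=88.12 E=0.00 G=11.28
t=6.65: Z=98.47 P=15.09 B=90.21 E=0.00 G=11.28
t=7.48: Z=114.95 P=15.09 B=92.31 E=0.00 G=11.28
Read off Z at T=7.48: 114.95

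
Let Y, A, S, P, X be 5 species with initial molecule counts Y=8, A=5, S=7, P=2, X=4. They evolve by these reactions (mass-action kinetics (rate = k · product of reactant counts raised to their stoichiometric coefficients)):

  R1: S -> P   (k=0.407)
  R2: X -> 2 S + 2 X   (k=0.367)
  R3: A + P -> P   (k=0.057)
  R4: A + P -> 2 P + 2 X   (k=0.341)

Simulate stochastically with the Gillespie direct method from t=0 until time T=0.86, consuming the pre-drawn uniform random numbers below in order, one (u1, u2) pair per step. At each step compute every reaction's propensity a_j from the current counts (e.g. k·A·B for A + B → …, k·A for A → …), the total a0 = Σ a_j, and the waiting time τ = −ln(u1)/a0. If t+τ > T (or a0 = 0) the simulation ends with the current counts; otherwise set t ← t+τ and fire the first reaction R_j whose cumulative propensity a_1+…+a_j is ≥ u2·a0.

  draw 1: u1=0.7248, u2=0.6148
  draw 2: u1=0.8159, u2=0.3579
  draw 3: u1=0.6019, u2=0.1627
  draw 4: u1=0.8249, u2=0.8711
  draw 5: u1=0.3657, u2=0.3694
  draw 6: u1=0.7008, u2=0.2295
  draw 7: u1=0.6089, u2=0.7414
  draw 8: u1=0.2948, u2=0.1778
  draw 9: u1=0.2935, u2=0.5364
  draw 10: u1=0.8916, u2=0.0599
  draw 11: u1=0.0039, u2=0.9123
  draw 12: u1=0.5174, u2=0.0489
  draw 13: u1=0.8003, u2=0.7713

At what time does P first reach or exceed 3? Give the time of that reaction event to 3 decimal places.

t=0.000: Y=8 A=5 S=7 P=2 X=4
Draw 1: a1=2.849, a2=1.468, a3=0.570, a4=3.410, a0=8.297; τ=−ln(0.7248)/8.297=0.039 → t=0.039; u2·a0=0.6148·8.297=5.101; a1+…+a3=4.887 < 5.101 ≤ a1+…+a4=8.297 → R4 fires; Y=8 A=4 S=7 P=3 X=6
Draw 2: a1=2.849, a2=2.202, a3=0.684, a4=4.092, a0=9.827; τ=−ln(0.8159)/9.827=0.021 → t=0.059; u2·a0=0.3579·9.827=3.517; a1=2.849 < 3.517 ≤ a1+a2=5.051 → R2 fires; Y=8 A=4 S=9 P=3 X=7
Draw 3: a1=3.663, a2=2.569, a3=0.684, a4=4.092, a0=11.008; τ=−ln(0.6019)/11.008=0.046 → t=0.106; u2·a0=0.1627·11.008=1.791 ≤ a1=3.663 → R1 fires; Y=8 A=4 S=8 P=4 X=7
Draw 4: a1=3.256, a2=2.569, a3=0.912, a4=5.456, a0=12.193; τ=−ln(0.8249)/12.193=0.016 → t=0.121; u2·a0=0.8711·12.193=10.621; a1+…+a3=6.737 < 10.621 ≤ a1+…+a4=12.193 → R4 fires; Y=8 A=3 S=8 P=5 X=9
Draw 5: a1=3.256, a2=3.303, a3=0.855, a4=5.115, a0=12.529; τ=−ln(0.3657)/12.529=0.080 → t=0.202; u2·a0=0.3694·12.529=4.628; a1=3.256 < 4.628 ≤ a1+a2=6.559 → R2 fires; Y=8 A=3 S=10 P=5 X=10
Draw 6: a1=4.070, a2=3.670, a3=0.855, a4=5.115, a0=13.710; τ=−ln(0.7008)/13.710=0.026 → t=0.228; u2·a0=0.2295·13.710=3.146 ≤ a1=4.070 → R1 fires; Y=8 A=3 S=9 P=6 X=10
Draw 7: a1=3.663, a2=3.670, a3=1.026, a4=6.138, a0=14.497; τ=−ln(0.6089)/14.497=0.034 → t=0.262; u2·a0=0.7414·14.497=10.748; a1+…+a3=8.359 < 10.748 ≤ a1+…+a4=14.497 → R4 fires; Y=8 A=2 S=9 P=7 X=12
Draw 8: a1=3.663, a2=4.404, a3=0.798, a4=4.774, a0=13.639; τ=−ln(0.2948)/13.639=0.090 → t=0.351; u2·a0=0.1778·13.639=2.425 ≤ a1=3.663 → R1 fires; Y=8 A=2 S=8 P=8 X=12
Draw 9: a1=3.256, a2=4.404, a3=0.912, a4=5.456, a0=14.028; τ=−ln(0.2935)/14.028=0.087 → t=0.439; u2·a0=0.5364·14.028=7.525; a1=3.256 < 7.525 ≤ a1+a2=7.660 → R2 fires; Y=8 A=2 S=10 P=8 X=13
Draw 10: a1=4.070, a2=4.771, a3=0.912, a4=5.456, a0=15.209; τ=−ln(0.8916)/15.209=0.008 → t=0.446; u2·a0=0.0599·15.209=0.911 ≤ a1=4.070 → R1 fires; Y=8 A=2 S=9 P=9 X=13
Draw 11: a1=3.663, a2=4.771, a3=1.026, a4=6.138, a0=15.598; τ=−ln(0.0039)/15.598=0.356 → t=0.802; u2·a0=0.9123·15.598=14.230; a1+…+a3=9.460 < 14.230 ≤ a1+…+a4=15.598 → R4 fires; Y=8 A=1 S=9 P=10 X=15
Draw 12: a1=3.663, a2=5.505, a3=0.570, a4=3.410, a0=13.148; τ=−ln(0.5174)/13.148=0.050 → t=0.852; u2·a0=0.0489·13.148=0.643 ≤ a1=3.663 → R1 fires; Y=8 A=1 S=8 P=11 X=15
Draw 13: a1=3.256, a2=5.505, a3=0.627, a4=3.751, a0=13.139; τ=−ln(0.8003)/13.139=0.017 → t=0.869 > T=0.86: stop.
P first becomes ≥ 3 when it reaches 3 at the event at t=0.039.

Threshold first reached at t = 0.039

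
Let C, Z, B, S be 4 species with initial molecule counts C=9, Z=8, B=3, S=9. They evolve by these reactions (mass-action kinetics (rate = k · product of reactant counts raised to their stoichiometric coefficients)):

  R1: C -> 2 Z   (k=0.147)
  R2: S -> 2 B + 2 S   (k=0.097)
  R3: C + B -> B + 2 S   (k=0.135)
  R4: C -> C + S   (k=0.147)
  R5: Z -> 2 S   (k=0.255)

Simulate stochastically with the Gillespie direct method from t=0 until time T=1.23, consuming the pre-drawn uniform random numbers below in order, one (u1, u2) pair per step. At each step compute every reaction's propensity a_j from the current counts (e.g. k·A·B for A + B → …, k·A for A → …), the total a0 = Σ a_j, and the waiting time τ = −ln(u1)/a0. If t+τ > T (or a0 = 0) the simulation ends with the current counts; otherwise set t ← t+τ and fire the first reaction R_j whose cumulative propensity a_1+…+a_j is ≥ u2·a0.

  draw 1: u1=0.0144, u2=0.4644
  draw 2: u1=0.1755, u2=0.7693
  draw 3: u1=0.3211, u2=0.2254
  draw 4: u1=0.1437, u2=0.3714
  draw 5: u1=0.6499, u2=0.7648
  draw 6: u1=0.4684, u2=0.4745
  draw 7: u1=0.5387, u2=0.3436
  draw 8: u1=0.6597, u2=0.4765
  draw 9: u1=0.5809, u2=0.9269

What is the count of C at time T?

C at T = 4

t=0.000: C=9 Z=8 B=3 S=9
Draw 1: a1=1.323, a2=0.873, a3=3.645, a4=1.323, a5=2.040, a0=9.204; τ=−ln(0.0144)/9.204=0.461 → t=0.461; u2·a0=0.4644·9.204=4.274; a1+a2=2.196 < 4.274 ≤ a1+…+a3=5.841 → R3 fires; C=8 Z=8 B=3 S=11
Draw 2: a1=1.176, a2=1.067, a3=3.240, a4=1.176, a5=2.040, a0=8.699; τ=−ln(0.1755)/8.699=0.200 → t=0.661; u2·a0=0.7693·8.699=6.692; a1+…+a4=6.659 < 6.692 ≤ a1+…+a5=8.699 → R5 fires; C=8 Z=7 B=3 S=13
Draw 3: a1=1.176, a2=1.261, a3=3.240, a4=1.176, a5=1.785, a0=8.638; τ=−ln(0.3211)/8.638=0.132 → t=0.792; u2·a0=0.2254·8.638=1.947; a1=1.176 < 1.947 ≤ a1+a2=2.437 → R2 fires; C=8 Z=7 B=5 S=14
Draw 4: a1=1.176, a2=1.358, a3=5.400, a4=1.176, a5=1.785, a0=10.895; τ=−ln(0.1437)/10.895=0.178 → t=0.970; u2·a0=0.3714·10.895=4.046; a1+a2=2.534 < 4.046 ≤ a1+…+a3=7.934 → R3 fires; C=7 Z=7 B=5 S=16
Draw 5: a1=1.029, a2=1.552, a3=4.725, a4=1.029, a5=1.785, a0=10.120; τ=−ln(0.6499)/10.120=0.043 → t=1.013; u2·a0=0.7648·10.120=7.740; a1+…+a3=7.306 < 7.740 ≤ a1+…+a4=8.335 → R4 fires; C=7 Z=7 B=5 S=17
Draw 6: a1=1.029, a2=1.649, a3=4.725, a4=1.029, a5=1.785, a0=10.217; τ=−ln(0.4684)/10.217=0.074 → t=1.087; u2·a0=0.4745·10.217=4.848; a1+a2=2.678 < 4.848 ≤ a1+…+a3=7.403 → R3 fires; C=6 Z=7 B=5 S=19
Draw 7: a1=0.882, a2=1.843, a3=4.050, a4=0.882, a5=1.785, a0=9.442; τ=−ln(0.5387)/9.442=0.066 → t=1.153; u2·a0=0.3436·9.442=3.244; a1+a2=2.725 < 3.244 ≤ a1+…+a3=6.775 → R3 fires; C=5 Z=7 B=5 S=21
Draw 8: a1=0.735, a2=2.037, a3=3.375, a4=0.735, a5=1.785, a0=8.667; τ=−ln(0.6597)/8.667=0.048 → t=1.201; u2·a0=0.4765·8.667=4.130; a1+a2=2.772 < 4.130 ≤ a1+…+a3=6.147 → R3 fires; C=4 Z=7 B=5 S=23
Draw 9: a1=0.588, a2=2.231, a3=2.700, a4=0.588, a5=1.785, a0=7.892; τ=−ln(0.5809)/7.892=0.069 → t=1.269 > T=1.23: stop.
Read off C at T=1.23: 4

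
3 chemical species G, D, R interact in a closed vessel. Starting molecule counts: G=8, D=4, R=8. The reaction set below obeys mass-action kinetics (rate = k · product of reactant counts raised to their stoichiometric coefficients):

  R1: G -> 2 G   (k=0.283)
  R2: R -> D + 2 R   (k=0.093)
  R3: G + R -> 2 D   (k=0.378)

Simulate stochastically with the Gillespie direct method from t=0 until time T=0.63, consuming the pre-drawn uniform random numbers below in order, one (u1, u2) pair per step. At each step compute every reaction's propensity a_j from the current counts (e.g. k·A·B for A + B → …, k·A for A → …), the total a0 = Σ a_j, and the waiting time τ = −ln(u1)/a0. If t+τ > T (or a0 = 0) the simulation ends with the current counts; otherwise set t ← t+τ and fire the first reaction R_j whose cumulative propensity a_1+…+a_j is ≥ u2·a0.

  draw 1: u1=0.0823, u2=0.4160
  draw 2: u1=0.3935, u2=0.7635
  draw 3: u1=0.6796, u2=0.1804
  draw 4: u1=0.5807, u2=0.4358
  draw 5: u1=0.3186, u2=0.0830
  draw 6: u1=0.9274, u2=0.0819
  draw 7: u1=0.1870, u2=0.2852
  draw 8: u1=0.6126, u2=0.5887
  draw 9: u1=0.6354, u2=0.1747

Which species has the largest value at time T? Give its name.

Dominant species at T: D

t=0.000: G=8 D=4 R=8
Draw 1: a1=2.264, a2=0.744, a3=24.192, a0=27.200; τ=−ln(0.0823)/27.200=0.092 → t=0.092; u2·a0=0.4160·27.200=11.315; a1+a2=3.008 < 11.315 ≤ a1+…+a3=27.200 → R3 fires; G=7 D=6 R=7
Draw 2: a1=1.981, a2=0.651, a3=18.522, a0=21.154; τ=−ln(0.3935)/21.154=0.044 → t=0.136; u2·a0=0.7635·21.154=16.151; a1+a2=2.632 < 16.151 ≤ a1+…+a3=21.154 → R3 fires; G=6 D=8 R=6
Draw 3: a1=1.698, a2=0.558, a3=13.608, a0=15.864; τ=−ln(0.6796)/15.864=0.024 → t=0.160; u2·a0=0.1804·15.864=2.862; a1+a2=2.256 < 2.862 ≤ a1+…+a3=15.864 → R3 fires; G=5 D=10 R=5
Draw 4: a1=1.415, a2=0.465, a3=9.450, a0=11.330; τ=−ln(0.5807)/11.330=0.048 → t=0.208; u2·a0=0.4358·11.330=4.938; a1+a2=1.880 < 4.938 ≤ a1+…+a3=11.330 → R3 fires; G=4 D=12 R=4
Draw 5: a1=1.132, a2=0.372, a3=6.048, a0=7.552; τ=−ln(0.3186)/7.552=0.151 → t=0.360; u2·a0=0.0830·7.552=0.627 ≤ a1=1.132 → R1 fires; G=5 D=12 R=4
Draw 6: a1=1.415, a2=0.372, a3=7.560, a0=9.347; τ=−ln(0.9274)/9.347=0.008 → t=0.368; u2·a0=0.0819·9.347=0.766 ≤ a1=1.415 → R1 fires; G=6 D=12 R=4
Draw 7: a1=1.698, a2=0.372, a3=9.072, a0=11.142; τ=−ln(0.1870)/11.142=0.150 → t=0.518; u2·a0=0.2852·11.142=3.178; a1+a2=2.070 < 3.178 ≤ a1+…+a3=11.142 → R3 fires; G=5 D=14 R=3
Draw 8: a1=1.415, a2=0.279, a3=5.670, a0=7.364; τ=−ln(0.6126)/7.364=0.067 → t=0.585; u2·a0=0.5887·7.364=4.335; a1+a2=1.694 < 4.335 ≤ a1+…+a3=7.364 → R3 fires; G=4 D=16 R=2
Draw 9: a1=1.132, a2=0.186, a3=3.024, a0=4.342; τ=−ln(0.6354)/4.342=0.104 → t=0.689 > T=0.63: stop.
At T=0.63: G=4 D=16 R=2; the largest is D.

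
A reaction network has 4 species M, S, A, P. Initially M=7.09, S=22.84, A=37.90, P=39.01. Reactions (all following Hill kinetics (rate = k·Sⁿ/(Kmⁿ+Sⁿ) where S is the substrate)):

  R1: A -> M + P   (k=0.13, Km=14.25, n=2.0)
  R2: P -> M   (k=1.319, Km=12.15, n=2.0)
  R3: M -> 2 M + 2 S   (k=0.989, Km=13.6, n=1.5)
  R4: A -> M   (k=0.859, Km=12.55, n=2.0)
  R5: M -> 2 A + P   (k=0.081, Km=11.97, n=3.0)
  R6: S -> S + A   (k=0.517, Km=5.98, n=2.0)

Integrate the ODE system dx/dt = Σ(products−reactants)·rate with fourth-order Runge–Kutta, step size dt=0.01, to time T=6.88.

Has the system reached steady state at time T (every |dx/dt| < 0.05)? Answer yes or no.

Steady state at T: no

RK4 with dt=0.01: 688 steps to T=6.88. Trajectory (selected grid times):
t=0.00: M=7.09 S=22.84 A=37.90 P=39.01
t=0.76: M=8.90 S=23.31 A=37.62 P=38.20
t=1.53: M=10.77 S=23.89 A=37.36 P=37.39
t=2.29: M=12.65 S=24.55 A=37.12 P=36.60
t=3.06: M=14.58 S=25.31 A=36.89 P=35.81
t=3.82: M=16.52 S=26.14 A=36.67 P=35.04
t=4.59: M=18.51 S=27.04 A=36.47 P=34.27
t=5.35: M=20.49 S=27.99 A=36.27 P=33.52
t=6.12: M=22.52 S=29.01 A=36.08 P=32.76
t=6.88: M=24.53 S=30.05 A=35.90 P=32.02
Rates at T: R1=0.1123, R2=1.1530, R3=0.7000, R4=0.7655, R5=0.0726, R6=0.4973
dx/dt at T (Σ net stoichiometry × rate): M=+2.6583, S=+1.4001, A=-0.2353, P=-0.9681
Largest |dx/dt| is |+2.6583| (M) ≥ 0.05 → not steady.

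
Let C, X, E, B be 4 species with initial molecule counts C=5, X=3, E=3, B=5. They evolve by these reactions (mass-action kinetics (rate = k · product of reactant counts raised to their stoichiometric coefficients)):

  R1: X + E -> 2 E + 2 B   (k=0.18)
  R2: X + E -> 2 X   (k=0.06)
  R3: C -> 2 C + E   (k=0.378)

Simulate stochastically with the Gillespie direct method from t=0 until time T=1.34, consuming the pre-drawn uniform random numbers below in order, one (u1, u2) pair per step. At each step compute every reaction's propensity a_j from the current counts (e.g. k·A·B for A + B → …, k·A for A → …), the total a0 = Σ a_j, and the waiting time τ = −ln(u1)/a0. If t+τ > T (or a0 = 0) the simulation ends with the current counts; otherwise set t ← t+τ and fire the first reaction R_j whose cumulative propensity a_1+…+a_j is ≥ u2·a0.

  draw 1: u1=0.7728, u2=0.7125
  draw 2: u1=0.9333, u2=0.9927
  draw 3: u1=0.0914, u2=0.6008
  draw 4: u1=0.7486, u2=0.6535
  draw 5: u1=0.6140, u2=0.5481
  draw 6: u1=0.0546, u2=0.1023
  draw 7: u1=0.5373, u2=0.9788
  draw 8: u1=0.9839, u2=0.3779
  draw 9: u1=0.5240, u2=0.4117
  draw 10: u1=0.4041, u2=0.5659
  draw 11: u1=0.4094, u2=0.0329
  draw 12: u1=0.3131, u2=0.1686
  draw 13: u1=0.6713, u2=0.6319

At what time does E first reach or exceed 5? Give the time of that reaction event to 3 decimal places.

t=0.000: C=5 X=3 E=3 B=5
Draw 1: a1=1.620, a2=0.540, a3=1.890, a0=4.050; τ=−ln(0.7728)/4.050=0.064 → t=0.064; u2·a0=0.7125·4.050=2.886; a1+a2=2.160 < 2.886 ≤ a1+…+a3=4.050 → R3 fires; C=6 X=3 E=4 B=5
Draw 2: a1=2.160, a2=0.720, a3=2.268, a0=5.148; τ=−ln(0.9333)/5.148=0.013 → t=0.077; u2·a0=0.9927·5.148=5.110; a1+a2=2.880 < 5.110 ≤ a1+…+a3=5.148 → R3 fires; C=7 X=3 E=5 B=5
Draw 3: a1=2.700, a2=0.900, a3=2.646, a0=6.246; τ=−ln(0.0914)/6.246=0.383 → t=0.460; u2·a0=0.6008·6.246=3.753; a1+a2=3.600 < 3.753 ≤ a1+…+a3=6.246 → R3 fires; C=8 X=3 E=6 B=5
Draw 4: a1=3.240, a2=1.080, a3=3.024, a0=7.344; τ=−ln(0.7486)/7.344=0.039 → t=0.500; u2·a0=0.6535·7.344=4.799; a1+a2=4.320 < 4.799 ≤ a1+…+a3=7.344 → R3 fires; C=9 X=3 E=7 B=5
Draw 5: a1=3.780, a2=1.260, a3=3.402, a0=8.442; τ=−ln(0.6140)/8.442=0.058 → t=0.557; u2·a0=0.5481·8.442=4.627; a1=3.780 < 4.627 ≤ a1+a2=5.040 → R2 fires; C=9 X=4 E=6 B=5
Draw 6: a1=4.320, a2=1.440, a3=3.402, a0=9.162; τ=−ln(0.0546)/9.162=0.317 → t=0.875; u2·a0=0.1023·9.162=0.937 ≤ a1=4.320 → R1 fires; C=9 X=3 E=7 B=7
Draw 7: a1=3.780, a2=1.260, a3=3.402, a0=8.442; τ=−ln(0.5373)/8.442=0.074 → t=0.948; u2·a0=0.9788·8.442=8.263; a1+a2=5.040 < 8.263 ≤ a1+…+a3=8.442 → R3 fires; C=10 X=3 E=8 B=7
Draw 8: a1=4.320, a2=1.440, a3=3.780, a0=9.540; τ=−ln(0.9839)/9.540=0.002 → t=0.950; u2·a0=0.3779·9.540=3.605 ≤ a1=4.320 → R1 fires; C=10 X=2 E=9 B=9
Draw 9: a1=3.240, a2=1.080, a3=3.780, a0=8.100; τ=−ln(0.5240)/8.100=0.080 → t=1.030; u2·a0=0.4117·8.100=3.335; a1=3.240 < 3.335 ≤ a1+a2=4.320 → R2 fires; C=10 X=3 E=8 B=9
Draw 10: a1=4.320, a2=1.440, a3=3.780, a0=9.540; τ=−ln(0.4041)/9.540=0.095 → t=1.125; u2·a0=0.5659·9.540=5.399; a1=4.320 < 5.399 ≤ a1+a2=5.760 → R2 fires; C=10 X=4 E=7 B=9
Draw 11: a1=5.040, a2=1.680, a3=3.780, a0=10.500; τ=−ln(0.4094)/10.500=0.085 → t=1.210; u2·a0=0.0329·10.500=0.345 ≤ a1=5.040 → R1 fires; C=10 X=3 E=8 B=11
Draw 12: a1=4.320, a2=1.440, a3=3.780, a0=9.540; τ=−ln(0.3131)/9.540=0.122 → t=1.331; u2·a0=0.1686·9.540=1.608 ≤ a1=4.320 → R1 fires; C=10 X=2 E=9 B=13
Draw 13: a1=3.240, a2=1.080, a3=3.780, a0=8.100; τ=−ln(0.6713)/8.100=0.049 → t=1.381 > T=1.34: stop.
E first becomes ≥ 5 when it reaches 5 at the event at t=0.077.

Threshold first reached at t = 0.077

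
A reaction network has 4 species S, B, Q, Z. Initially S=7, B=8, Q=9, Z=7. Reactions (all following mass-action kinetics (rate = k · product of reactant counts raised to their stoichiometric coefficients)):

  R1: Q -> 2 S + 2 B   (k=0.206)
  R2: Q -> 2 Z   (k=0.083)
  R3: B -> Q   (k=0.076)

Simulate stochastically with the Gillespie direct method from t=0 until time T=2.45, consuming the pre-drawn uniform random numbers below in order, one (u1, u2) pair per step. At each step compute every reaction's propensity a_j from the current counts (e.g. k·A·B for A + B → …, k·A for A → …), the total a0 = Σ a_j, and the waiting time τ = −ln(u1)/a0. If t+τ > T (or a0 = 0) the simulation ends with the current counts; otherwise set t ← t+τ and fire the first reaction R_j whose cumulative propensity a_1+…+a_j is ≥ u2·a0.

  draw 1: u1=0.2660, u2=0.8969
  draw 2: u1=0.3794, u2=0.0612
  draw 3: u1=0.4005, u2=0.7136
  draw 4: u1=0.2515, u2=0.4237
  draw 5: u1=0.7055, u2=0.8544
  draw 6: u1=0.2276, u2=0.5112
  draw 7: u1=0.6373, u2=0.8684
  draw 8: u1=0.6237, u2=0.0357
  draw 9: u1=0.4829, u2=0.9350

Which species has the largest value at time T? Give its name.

t=0.000: S=7 B=8 Q=9 Z=7
Draw 1: a1=1.854, a2=0.747, a3=0.608, a0=3.209; τ=−ln(0.2660)/3.209=0.413 → t=0.413; u2·a0=0.8969·3.209=2.878; a1+a2=2.601 < 2.878 ≤ a1+…+a3=3.209 → R3 fires; S=7 B=7 Q=10 Z=7
Draw 2: a1=2.060, a2=0.830, a3=0.532, a0=3.422; τ=−ln(0.3794)/3.422=0.283 → t=0.696; u2·a0=0.0612·3.422=0.209 ≤ a1=2.060 → R1 fires; S=9 B=9 Q=9 Z=7
Draw 3: a1=1.854, a2=0.747, a3=0.684, a0=3.285; τ=−ln(0.4005)/3.285=0.279 → t=0.974; u2·a0=0.7136·3.285=2.344; a1=1.854 < 2.344 ≤ a1+a2=2.601 → R2 fires; S=9 B=9 Q=8 Z=9
Draw 4: a1=1.648, a2=0.664, a3=0.684, a0=2.996; τ=−ln(0.2515)/2.996=0.461 → t=1.435; u2·a0=0.4237·2.996=1.269 ≤ a1=1.648 → R1 fires; S=11 B=11 Q=7 Z=9
Draw 5: a1=1.442, a2=0.581, a3=0.836, a0=2.859; τ=−ln(0.7055)/2.859=0.122 → t=1.557; u2·a0=0.8544·2.859=2.443; a1+a2=2.023 < 2.443 ≤ a1+…+a3=2.859 → R3 fires; S=11 B=10 Q=8 Z=9
Draw 6: a1=1.648, a2=0.664, a3=0.760, a0=3.072; τ=−ln(0.2276)/3.072=0.482 → t=2.039; u2·a0=0.5112·3.072=1.570 ≤ a1=1.648 → R1 fires; S=13 B=12 Q=7 Z=9
Draw 7: a1=1.442, a2=0.581, a3=0.912, a0=2.935; τ=−ln(0.6373)/2.935=0.153 → t=2.192; u2·a0=0.8684·2.935=2.549; a1+a2=2.023 < 2.549 ≤ a1+…+a3=2.935 → R3 fires; S=13 B=11 Q=8 Z=9
Draw 8: a1=1.648, a2=0.664, a3=0.836, a0=3.148; τ=−ln(0.6237)/3.148=0.150 → t=2.342; u2·a0=0.0357·3.148=0.112 ≤ a1=1.648 → R1 fires; S=15 B=13 Q=7 Z=9
Draw 9: a1=1.442, a2=0.581, a3=0.988, a0=3.011; τ=−ln(0.4829)/3.011=0.242 → t=2.584 > T=2.45: stop.
At T=2.45: S=15 B=13 Q=7 Z=9; the largest is S.

Dominant species at T: S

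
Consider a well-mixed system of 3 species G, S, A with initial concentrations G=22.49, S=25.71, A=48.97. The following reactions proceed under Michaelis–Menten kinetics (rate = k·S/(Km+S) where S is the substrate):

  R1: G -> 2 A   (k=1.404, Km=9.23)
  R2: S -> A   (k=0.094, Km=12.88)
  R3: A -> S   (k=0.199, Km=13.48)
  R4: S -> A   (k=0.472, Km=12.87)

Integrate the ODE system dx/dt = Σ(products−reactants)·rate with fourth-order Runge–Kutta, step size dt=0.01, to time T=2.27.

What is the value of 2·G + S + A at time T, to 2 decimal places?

Value at T = 119.66

Check how each reaction changes W = 2·G + S + A (weight of products minus weight of reactants):
R1: G -> 2 A: (1·2) − (2·1) = 2 − 2 = 0
R2: S -> A: (1·1) − (1·1) = 1 − 1 = 0
R3: A -> S: (1·1) − (1·1) = 1 − 1 = 0
R4: S -> A: (1·1) − (1·1) = 1 − 1 = 0
Every reaction leaves W unchanged, so W is conserved and no simulation is needed: W(T) = W(0) = 2·22.49 + 25.71 + 48.97 = 119.66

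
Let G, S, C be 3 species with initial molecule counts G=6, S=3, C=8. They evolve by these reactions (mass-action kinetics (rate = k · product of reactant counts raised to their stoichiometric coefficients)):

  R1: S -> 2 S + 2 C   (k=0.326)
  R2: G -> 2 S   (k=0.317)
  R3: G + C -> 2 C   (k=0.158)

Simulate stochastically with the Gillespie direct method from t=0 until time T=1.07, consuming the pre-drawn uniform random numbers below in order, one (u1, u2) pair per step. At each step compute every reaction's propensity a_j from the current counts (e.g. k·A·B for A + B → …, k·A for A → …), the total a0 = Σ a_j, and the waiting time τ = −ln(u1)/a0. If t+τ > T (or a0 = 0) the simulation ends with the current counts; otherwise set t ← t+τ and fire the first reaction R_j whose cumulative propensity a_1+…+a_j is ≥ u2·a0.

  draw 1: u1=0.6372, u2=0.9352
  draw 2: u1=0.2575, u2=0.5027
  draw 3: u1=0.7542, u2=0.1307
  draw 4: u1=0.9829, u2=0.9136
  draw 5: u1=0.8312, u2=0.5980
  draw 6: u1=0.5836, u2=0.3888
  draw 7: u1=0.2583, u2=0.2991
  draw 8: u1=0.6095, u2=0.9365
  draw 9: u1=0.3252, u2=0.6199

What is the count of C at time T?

t=0.000: G=6 S=3 C=8
Draw 1: a1=0.978, a2=1.902, a3=7.584, a0=10.464; τ=−ln(0.6372)/10.464=0.043 → t=0.043; u2·a0=0.9352·10.464=9.786; a1+a2=2.880 < 9.786 ≤ a1+…+a3=10.464 → R3 fires; G=5 S=3 C=9
Draw 2: a1=0.978, a2=1.585, a3=7.110, a0=9.673; τ=−ln(0.2575)/9.673=0.140 → t=0.183; u2·a0=0.5027·9.673=4.863; a1+a2=2.563 < 4.863 ≤ a1+…+a3=9.673 → R3 fires; G=4 S=3 C=10
Draw 3: a1=0.978, a2=1.268, a3=6.320, a0=8.566; τ=−ln(0.7542)/8.566=0.033 → t=0.216; u2·a0=0.1307·8.566=1.120; a1=0.978 < 1.120 ≤ a1+a2=2.246 → R2 fires; G=3 S=5 C=10
Draw 4: a1=1.630, a2=0.951, a3=4.740, a0=7.321; τ=−ln(0.9829)/7.321=0.002 → t=0.219; u2·a0=0.9136·7.321=6.688; a1+a2=2.581 < 6.688 ≤ a1+…+a3=7.321 → R3 fires; G=2 S=5 C=11
Draw 5: a1=1.630, a2=0.634, a3=3.476, a0=5.740; τ=−ln(0.8312)/5.740=0.032 → t=0.251; u2·a0=0.5980·5.740=3.433; a1+a2=2.264 < 3.433 ≤ a1+…+a3=5.740 → R3 fires; G=1 S=5 C=12
Draw 6: a1=1.630, a2=0.317, a3=1.896, a0=3.843; τ=−ln(0.5836)/3.843=0.140 → t=0.391; u2·a0=0.3888·3.843=1.494 ≤ a1=1.630 → R1 fires; G=1 S=6 C=14
Draw 7: a1=1.956, a2=0.317, a3=2.212, a0=4.485; τ=−ln(0.2583)/4.485=0.302 → t=0.693; u2·a0=0.2991·4.485=1.341 ≤ a1=1.956 → R1 fires; G=1 S=7 C=16
Draw 8: a1=2.282, a2=0.317, a3=2.528, a0=5.127; τ=−ln(0.6095)/5.127=0.097 → t=0.789; u2·a0=0.9365·5.127=4.801; a1+a2=2.599 < 4.801 ≤ a1+…+a3=5.127 → R3 fires; G=0 S=7 C=17
Draw 9: a1=2.282, a2=0.000, a3=0.000, a0=2.282; τ=−ln(0.3252)/2.282=0.492 → t=1.282 > T=1.07: stop.
Read off C at T=1.07: 17

C at T = 17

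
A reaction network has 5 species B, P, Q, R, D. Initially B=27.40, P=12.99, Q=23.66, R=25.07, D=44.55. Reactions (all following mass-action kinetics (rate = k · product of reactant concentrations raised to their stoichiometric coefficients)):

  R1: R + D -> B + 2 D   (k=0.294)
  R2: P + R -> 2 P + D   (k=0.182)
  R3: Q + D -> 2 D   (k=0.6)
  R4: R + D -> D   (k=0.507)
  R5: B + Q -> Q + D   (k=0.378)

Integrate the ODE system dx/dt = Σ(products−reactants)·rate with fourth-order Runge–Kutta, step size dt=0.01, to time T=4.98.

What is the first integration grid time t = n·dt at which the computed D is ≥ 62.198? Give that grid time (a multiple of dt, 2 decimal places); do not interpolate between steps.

RK4 with dt=0.01: 498 steps to T=4.98. Trajectory (selected grid times):
t=0.00: B=27.40 P=12.99 Q=23.66 R=25.07 D=44.55
t=0.01: B=28.27 P=13.48 Q=17.46 R=16.31 D=56.43
t=0.02: B=28.99 P=13.80 Q=12.08 R=9.73 D=66.02
t=0.55: B=29.44 P=14.20 Q=0.00 R=0.00 D=84.89
t=1.11: B=29.44 P=14.20 Q=0.00 R=0.00 D=84.89
t=1.66: B=29.44 P=14.20 Q=0.00 R=0.00 D=84.89
t=2.21: B=29.44 P=14.20 Q=0.00 R=0.00 D=84.89
t=2.77: B=29.44 P=14.20 Q=0.00 R=0.00 D=84.89
t=3.32: B=29.44 P=14.20 Q=0.00 R=0.00 D=84.89
t=3.87: B=29.44 P=14.20 Q=0.00 R=0.00 D=84.89
t=4.43: B=29.44 P=14.20 Q=0.00 R=0.00 D=84.89
t=4.98: B=29.44 P=14.20 Q=0.00 R=0.00 D=84.89
D(0.01)=56.435 < 62.198 but D(0.02)=66.024 ≥ 62.198, so the first grid time is t=0.02.

Threshold first reached at t = 0.02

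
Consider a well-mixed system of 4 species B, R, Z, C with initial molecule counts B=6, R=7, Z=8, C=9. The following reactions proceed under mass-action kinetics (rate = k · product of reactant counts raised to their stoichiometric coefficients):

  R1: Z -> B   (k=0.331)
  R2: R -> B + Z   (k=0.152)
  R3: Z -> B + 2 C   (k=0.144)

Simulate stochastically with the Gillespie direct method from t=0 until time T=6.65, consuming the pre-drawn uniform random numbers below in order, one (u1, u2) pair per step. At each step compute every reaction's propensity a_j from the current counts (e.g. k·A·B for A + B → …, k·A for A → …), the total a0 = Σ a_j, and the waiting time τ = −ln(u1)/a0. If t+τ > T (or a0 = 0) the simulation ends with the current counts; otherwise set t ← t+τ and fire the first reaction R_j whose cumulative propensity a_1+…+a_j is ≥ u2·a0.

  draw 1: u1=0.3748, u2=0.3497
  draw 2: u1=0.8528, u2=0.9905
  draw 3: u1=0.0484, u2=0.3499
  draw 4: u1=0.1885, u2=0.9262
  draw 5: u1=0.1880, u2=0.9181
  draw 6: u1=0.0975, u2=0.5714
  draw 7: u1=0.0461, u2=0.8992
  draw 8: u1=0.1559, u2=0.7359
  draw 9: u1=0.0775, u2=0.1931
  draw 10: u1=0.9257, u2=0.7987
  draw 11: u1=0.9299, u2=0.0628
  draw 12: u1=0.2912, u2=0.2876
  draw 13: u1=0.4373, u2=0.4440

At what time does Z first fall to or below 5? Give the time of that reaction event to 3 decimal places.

t=0.000: B=6 R=7 Z=8 C=9
Draw 1: a1=2.648, a2=1.064, a3=1.152, a0=4.864; τ=−ln(0.3748)/4.864=0.202 → t=0.202; u2·a0=0.3497·4.864=1.701 ≤ a1=2.648 → R1 fires; B=7 R=7 Z=7 C=9
Draw 2: a1=2.317, a2=1.064, a3=1.008, a0=4.389; τ=−ln(0.8528)/4.389=0.036 → t=0.238; u2·a0=0.9905·4.389=4.347; a1+a2=3.381 < 4.347 ≤ a1+…+a3=4.389 → R3 fires; B=8 R=7 Z=6 C=11
Draw 3: a1=1.986, a2=1.064, a3=0.864, a0=3.914; τ=−ln(0.0484)/3.914=0.774 → t=1.012; u2·a0=0.3499·3.914=1.370 ≤ a1=1.986 → R1 fires; B=9 R=7 Z=5 C=11
Draw 4: a1=1.655, a2=1.064, a3=0.720, a0=3.439; τ=−ln(0.1885)/3.439=0.485 → t=1.497; u2·a0=0.9262·3.439=3.185; a1+a2=2.719 < 3.185 ≤ a1+…+a3=3.439 → R3 fires; B=10 R=7 Z=4 C=13
Draw 5: a1=1.324, a2=1.064, a3=0.576, a0=2.964; τ=−ln(0.1880)/2.964=0.564 → t=2.061; u2·a0=0.9181·2.964=2.721; a1+a2=2.388 < 2.721 ≤ a1+…+a3=2.964 → R3 fires; B=11 R=7 Z=3 C=15
Draw 6: a1=0.993, a2=1.064, a3=0.432, a0=2.489; τ=−ln(0.0975)/2.489=0.935 → t=2.996; u2·a0=0.5714·2.489=1.422; a1=0.993 < 1.422 ≤ a1+a2=2.057 → R2 fires; B=12 R=6 Z=4 C=15
Draw 7: a1=1.324, a2=0.912, a3=0.576, a0=2.812; τ=−ln(0.0461)/2.812=1.094 → t=4.090; u2·a0=0.8992·2.812=2.529; a1+a2=2.236 < 2.529 ≤ a1+…+a3=2.812 → R3 fires; B=13 R=6 Z=3 C=17
Draw 8: a1=0.993, a2=0.912, a3=0.432, a0=2.337; τ=−ln(0.1559)/2.337=0.795 → t=4.886; u2·a0=0.7359·2.337=1.720; a1=0.993 < 1.720 ≤ a1+a2=1.905 → R2 fires; B=14 R=5 Z=4 C=17
Draw 9: a1=1.324, a2=0.760, a3=0.576, a0=2.660; τ=−ln(0.0775)/2.660=0.961 → t=5.847; u2·a0=0.1931·2.660=0.514 ≤ a1=1.324 → R1 fires; B=15 R=5 Z=3 C=17
Draw 10: a1=0.993, a2=0.760, a3=0.432, a0=2.185; τ=−ln(0.9257)/2.185=0.035 → t=5.882; u2·a0=0.7987·2.185=1.745; a1=0.993 < 1.745 ≤ a1+a2=1.753 → R2 fires; B=16 R=4 Z=4 C=17
Draw 11: a1=1.324, a2=0.608, a3=0.576, a0=2.508; τ=−ln(0.9299)/2.508=0.029 → t=5.911; u2·a0=0.0628·2.508=0.158 ≤ a1=1.324 → R1 fires; B=17 R=4 Z=3 C=17
Draw 12: a1=0.993, a2=0.608, a3=0.432, a0=2.033; τ=−ln(0.2912)/2.033=0.607 → t=6.518; u2·a0=0.2876·2.033=0.585 ≤ a1=0.993 → R1 fires; B=18 R=4 Z=2 C=17
Draw 13: a1=0.662, a2=0.608, a3=0.288, a0=1.558; τ=−ln(0.4373)/1.558=0.531 → t=7.049 > T=6.65: stop.
Z first becomes ≤ 5 when it reaches 5 at the event at t=1.012.

Threshold first reached at t = 1.012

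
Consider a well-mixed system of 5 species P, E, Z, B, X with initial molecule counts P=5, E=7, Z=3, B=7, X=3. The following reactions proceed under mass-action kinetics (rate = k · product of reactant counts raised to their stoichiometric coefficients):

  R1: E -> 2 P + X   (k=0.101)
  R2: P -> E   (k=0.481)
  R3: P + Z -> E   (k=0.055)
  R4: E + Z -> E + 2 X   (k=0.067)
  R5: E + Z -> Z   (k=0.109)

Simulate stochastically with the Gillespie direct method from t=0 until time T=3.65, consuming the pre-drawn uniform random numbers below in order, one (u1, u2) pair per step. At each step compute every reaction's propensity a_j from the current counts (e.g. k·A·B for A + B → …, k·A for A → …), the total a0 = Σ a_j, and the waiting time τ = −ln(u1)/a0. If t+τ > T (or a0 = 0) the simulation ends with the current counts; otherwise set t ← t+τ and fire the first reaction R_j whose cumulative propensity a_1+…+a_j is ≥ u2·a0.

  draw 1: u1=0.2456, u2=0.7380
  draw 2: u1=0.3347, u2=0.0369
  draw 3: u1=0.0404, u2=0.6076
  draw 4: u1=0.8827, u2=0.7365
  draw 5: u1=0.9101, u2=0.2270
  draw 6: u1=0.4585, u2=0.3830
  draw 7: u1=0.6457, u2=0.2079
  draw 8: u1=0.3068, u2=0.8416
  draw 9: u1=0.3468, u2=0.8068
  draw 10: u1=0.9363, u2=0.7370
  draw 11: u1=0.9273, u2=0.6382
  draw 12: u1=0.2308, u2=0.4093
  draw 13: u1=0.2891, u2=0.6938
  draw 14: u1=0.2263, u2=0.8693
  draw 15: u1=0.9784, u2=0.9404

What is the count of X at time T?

t=0.000: P=5 E=7 Z=3 B=7 X=3
Draw 1: a1=0.707, a2=2.405, a3=0.825, a4=1.407, a5=2.289, a0=7.633; τ=−ln(0.2456)/7.633=0.184 → t=0.184; u2·a0=0.7380·7.633=5.633; a1+…+a4=5.344 < 5.633 ≤ a1+…+a5=7.633 → R5 fires; P=5 E=6 Z=3 B=7 X=3
Draw 2: a1=0.606, a2=2.405, a3=0.825, a4=1.206, a5=1.962, a0=7.004; τ=−ln(0.3347)/7.004=0.156 → t=0.340; u2·a0=0.0369·7.004=0.258 ≤ a1=0.606 → R1 fires; P=7 E=5 Z=3 B=7 X=4
Draw 3: a1=0.505, a2=3.367, a3=1.155, a4=1.005, a5=1.635, a0=7.667; τ=−ln(0.0404)/7.667=0.419 → t=0.759; u2·a0=0.6076·7.667=4.658; a1+a2=3.872 < 4.658 ≤ a1+…+a3=5.027 → R3 fires; P=6 E=6 Z=2 B=7 X=4
Draw 4: a1=0.606, a2=2.886, a3=0.660, a4=0.804, a5=1.308, a0=6.264; τ=−ln(0.8827)/6.264=0.020 → t=0.779; u2·a0=0.7365·6.264=4.613; a1+…+a3=4.152 < 4.613 ≤ a1+…+a4=4.956 → R4 fires; P=6 E=6 Z=1 B=7 X=6
Draw 5: a1=0.606, a2=2.886, a3=0.330, a4=0.402, a5=0.654, a0=4.878; τ=−ln(0.9101)/4.878=0.019 → t=0.798; u2·a0=0.2270·4.878=1.107; a1=0.606 < 1.107 ≤ a1+a2=3.492 → R2 fires; P=5 E=7 Z=1 B=7 X=6
Draw 6: a1=0.707, a2=2.405, a3=0.275, a4=0.469, a5=0.763, a0=4.619; τ=−ln(0.4585)/4.619=0.169 → t=0.967; u2·a0=0.3830·4.619=1.769; a1=0.707 < 1.769 ≤ a1+a2=3.112 → R2 fires; P=4 E=8 Z=1 B=7 X=6
Draw 7: a1=0.808, a2=1.924, a3=0.220, a4=0.536, a5=0.872, a0=4.360; τ=−ln(0.6457)/4.360=0.100 → t=1.067; u2·a0=0.2079·4.360=0.906; a1=0.808 < 0.906 ≤ a1+a2=2.732 → R2 fires; P=3 E=9 Z=1 B=7 X=6
Draw 8: a1=0.909, a2=1.443, a3=0.165, a4=0.603, a5=0.981, a0=4.101; τ=−ln(0.3068)/4.101=0.288 → t=1.355; u2·a0=0.8416·4.101=3.451; a1+…+a4=3.120 < 3.451 ≤ a1+…+a5=4.101 → R5 fires; P=3 E=8 Z=1 B=7 X=6
Draw 9: a1=0.808, a2=1.443, a3=0.165, a4=0.536, a5=0.872, a0=3.824; τ=−ln(0.3468)/3.824=0.277 → t=1.632; u2·a0=0.8068·3.824=3.085; a1+…+a4=2.952 < 3.085 ≤ a1+…+a5=3.824 → R5 fires; P=3 E=7 Z=1 B=7 X=6
Draw 10: a1=0.707, a2=1.443, a3=0.165, a4=0.469, a5=0.763, a0=3.547; τ=−ln(0.9363)/3.547=0.019 → t=1.651; u2·a0=0.7370·3.547=2.614; a1+…+a3=2.315 < 2.614 ≤ a1+…+a4=2.784 → R4 fires; P=3 E=7 Z=0 B=7 X=8
Draw 11: a1=0.707, a2=1.443, a3=0.000, a4=0.000, a5=0.000, a0=2.150; τ=−ln(0.9273)/2.150=0.035 → t=1.686; u2·a0=0.6382·2.150=1.372; a1=0.707 < 1.372 ≤ a1+a2=2.150 → R2 fires; P=2 E=8 Z=0 B=7 X=8
Draw 12: a1=0.808, a2=0.962, a3=0.000, a4=0.000, a5=0.000, a0=1.770; τ=−ln(0.2308)/1.770=0.828 → t=2.514; u2·a0=0.4093·1.770=0.724 ≤ a1=0.808 → R1 fires; P=4 E=7 Z=0 B=7 X=9
Draw 13: a1=0.707, a2=1.924, a3=0.000, a4=0.000, a5=0.000, a0=2.631; τ=−ln(0.2891)/2.631=0.472 → t=2.986; u2·a0=0.6938·2.631=1.825; a1=0.707 < 1.825 ≤ a1+a2=2.631 → R2 fires; P=3 E=8 Z=0 B=7 X=9
Draw 14: a1=0.808, a2=1.443, a3=0.000, a4=0.000, a5=0.000, a0=2.251; τ=−ln(0.2263)/2.251=0.660 → t=3.646; u2·a0=0.8693·2.251=1.957; a1=0.808 < 1.957 ≤ a1+a2=2.251 → R2 fires; P=2 E=9 Z=0 B=7 X=9
Draw 15: a1=0.909, a2=0.962, a3=0.000, a4=0.000, a5=0.000, a0=1.871; τ=−ln(0.9784)/1.871=0.012 → t=3.658 > T=3.65: stop.
Read off X at T=3.65: 9

X at T = 9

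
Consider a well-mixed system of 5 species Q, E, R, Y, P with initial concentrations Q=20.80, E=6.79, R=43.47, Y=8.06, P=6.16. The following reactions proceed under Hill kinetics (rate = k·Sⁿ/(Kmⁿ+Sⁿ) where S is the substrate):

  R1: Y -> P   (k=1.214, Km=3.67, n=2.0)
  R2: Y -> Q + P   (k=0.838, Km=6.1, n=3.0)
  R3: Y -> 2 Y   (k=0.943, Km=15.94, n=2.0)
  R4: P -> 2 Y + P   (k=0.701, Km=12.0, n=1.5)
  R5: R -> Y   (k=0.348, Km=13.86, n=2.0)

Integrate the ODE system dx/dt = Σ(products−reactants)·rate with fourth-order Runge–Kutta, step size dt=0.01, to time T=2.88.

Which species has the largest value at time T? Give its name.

RK4 with dt=0.01: 288 steps to T=2.88. Trajectory (selected grid times):
t=0.00: Q=20.80 E=6.79 R=43.47 Y=8.06 P=6.16
t=0.32: Q=20.98 E=6.79 R=43.37 Y=7.84 P=6.66
t=0.64: Q=21.16 E=6.79 R=43.27 Y=7.64 P=7.16
t=0.96: Q=21.34 E=6.79 R=43.17 Y=7.45 P=7.65
t=1.28: Q=21.51 E=6.79 R=43.07 Y=7.28 P=8.13
t=1.60: Q=21.68 E=6.79 R=42.97 Y=7.12 P=8.61
t=1.92: Q=21.84 E=6.79 R=42.86 Y=6.98 P=9.08
t=2.24: Q=22.00 E=6.79 R=42.76 Y=6.85 P=9.54
t=2.56: Q=22.15 E=6.79 R=42.66 Y=6.73 P=10.00
t=2.88: Q=22.31 E=6.79 R=42.56 Y=6.62 P=10.45
At T=2.88: Q=22.31 E=6.79 R=42.56 Y=6.62 P=10.45; the largest is R.

Dominant species at T: R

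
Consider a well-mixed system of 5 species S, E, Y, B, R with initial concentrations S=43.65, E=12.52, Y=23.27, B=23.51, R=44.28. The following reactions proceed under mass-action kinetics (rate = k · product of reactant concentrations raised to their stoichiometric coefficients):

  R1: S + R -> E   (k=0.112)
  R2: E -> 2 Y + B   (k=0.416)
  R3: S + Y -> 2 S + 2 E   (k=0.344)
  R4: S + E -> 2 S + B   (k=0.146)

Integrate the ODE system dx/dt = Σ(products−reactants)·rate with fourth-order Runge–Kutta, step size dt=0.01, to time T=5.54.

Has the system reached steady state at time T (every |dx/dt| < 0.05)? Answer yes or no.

Steady state at T: yes

RK4 with dt=0.01: 554 steps to T=5.54. Trajectory (selected grid times):
t=0.00: S=43.65 E=12.52 Y=23.27 B=23.51 R=44.28
t=0.62: S=144.49 E=0.05 Y=0.00 B=141.64 R=0.01
t=1.23: S=144.56 E=0.00 Y=0.00 B=141.71 R=0.00
t=1.85: S=144.56 E=0.00 Y=0.00 B=141.71 R=0.00
t=2.46: S=144.56 E=0.00 Y=0.00 B=141.71 R=0.00
t=3.08: S=144.56 E=0.00 Y=0.00 B=141.71 R=0.00
t=3.69: S=144.56 E=0.00 Y=0.00 B=141.71 R=0.00
t=4.31: S=144.56 E=0.00 Y=0.00 B=141.71 R=0.00
t=4.92: S=144.56 E=0.00 Y=0.00 B=141.71 R=0.00
t=5.54: S=144.56 E=0.00 Y=0.00 B=141.71 R=0.00
Rates at T: R1=0.0000, R2=0.0000, R3=0.0000, R4=0.0000
dx/dt at T (Σ net stoichiometry × rate): S=+0.0000, E=-0.0000, Y=-0.0000, B=+0.0000, R=-0.0000
Largest |dx/dt| is |+0.0000| (B) < 0.05 → steady.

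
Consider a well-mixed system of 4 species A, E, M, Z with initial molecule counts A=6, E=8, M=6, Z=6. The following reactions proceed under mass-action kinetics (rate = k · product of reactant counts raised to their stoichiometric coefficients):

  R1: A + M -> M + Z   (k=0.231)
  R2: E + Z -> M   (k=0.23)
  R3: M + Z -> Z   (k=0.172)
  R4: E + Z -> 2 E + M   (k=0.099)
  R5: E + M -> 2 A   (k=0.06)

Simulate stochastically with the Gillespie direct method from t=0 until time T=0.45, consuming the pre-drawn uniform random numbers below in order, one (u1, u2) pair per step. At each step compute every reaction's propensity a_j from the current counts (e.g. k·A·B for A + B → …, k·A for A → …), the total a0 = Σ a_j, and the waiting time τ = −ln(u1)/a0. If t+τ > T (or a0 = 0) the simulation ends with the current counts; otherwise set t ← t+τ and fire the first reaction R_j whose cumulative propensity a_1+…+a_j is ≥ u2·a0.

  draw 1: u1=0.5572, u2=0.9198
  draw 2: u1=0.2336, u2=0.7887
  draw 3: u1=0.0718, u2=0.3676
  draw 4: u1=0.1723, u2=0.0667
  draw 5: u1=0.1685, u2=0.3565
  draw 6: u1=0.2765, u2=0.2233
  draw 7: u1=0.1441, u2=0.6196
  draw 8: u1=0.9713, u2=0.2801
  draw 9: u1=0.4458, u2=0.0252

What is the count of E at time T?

E at T = 5

t=0.000: A=6 E=8 M=6 Z=6
Draw 1: a1=8.316, a2=11.040, a3=6.192, a4=4.752, a5=2.880, a0=33.180; τ=−ln(0.5572)/33.180=0.018 → t=0.018; u2·a0=0.9198·33.180=30.519; a1+…+a4=30.300 < 30.519 ≤ a1+…+a5=33.180 → R5 fires; A=8 E=7 M=5 Z=6
Draw 2: a1=9.240, a2=9.660, a3=5.160, a4=4.158, a5=2.100, a0=30.318; τ=−ln(0.2336)/30.318=0.048 → t=0.066; u2·a0=0.7887·30.318=23.912; a1+a2=18.900 < 23.912 ≤ a1+…+a3=24.060 → R3 fires; A=8 E=7 M=4 Z=6
Draw 3: a1=7.392, a2=9.660, a3=4.128, a4=4.158, a5=1.680, a0=27.018; τ=−ln(0.0718)/27.018=0.097 → t=0.163; u2·a0=0.3676·27.018=9.932; a1=7.392 < 9.932 ≤ a1+a2=17.052 → R2 fires; A=8 E=6 M=5 Z=5
Draw 4: a1=9.240, a2=6.900, a3=4.300, a4=2.970, a5=1.800, a0=25.210; τ=−ln(0.1723)/25.210=0.070 → t=0.233; u2·a0=0.0667·25.210=1.682 ≤ a1=9.240 → R1 fires; A=7 E=6 M=5 Z=6
Draw 5: a1=8.085, a2=8.280, a3=5.160, a4=3.564, a5=1.800, a0=26.889; τ=−ln(0.1685)/26.889=0.066 → t=0.299; u2·a0=0.3565·26.889=9.586; a1=8.085 < 9.586 ≤ a1+a2=16.365 → R2 fires; A=7 E=5 M=6 Z=5
Draw 6: a1=9.702, a2=5.750, a3=5.160, a4=2.475, a5=1.800, a0=24.887; τ=−ln(0.2765)/24.887=0.052 → t=0.351; u2·a0=0.2233·24.887=5.557 ≤ a1=9.702 → R1 fires; A=6 E=5 M=6 Z=6
Draw 7: a1=8.316, a2=6.900, a3=6.192, a4=2.970, a5=1.800, a0=26.178; τ=−ln(0.1441)/26.178=0.074 → t=0.425; u2·a0=0.6196·26.178=16.220; a1+a2=15.216 < 16.220 ≤ a1+…+a3=21.408 → R3 fires; A=6 E=5 M=5 Z=6
Draw 8: a1=6.930, a2=6.900, a3=5.160, a4=2.970, a5=1.500, a0=23.460; τ=−ln(0.9713)/23.460=0.001 → t=0.426; u2·a0=0.2801·23.460=6.571 ≤ a1=6.930 → R1 fires; A=5 E=5 M=5 Z=7
Draw 9: a1=5.775, a2=8.050, a3=6.020, a4=3.465, a5=1.500, a0=24.810; τ=−ln(0.4458)/24.810=0.033 → t=0.459 > T=0.45: stop.
Read off E at T=0.45: 5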